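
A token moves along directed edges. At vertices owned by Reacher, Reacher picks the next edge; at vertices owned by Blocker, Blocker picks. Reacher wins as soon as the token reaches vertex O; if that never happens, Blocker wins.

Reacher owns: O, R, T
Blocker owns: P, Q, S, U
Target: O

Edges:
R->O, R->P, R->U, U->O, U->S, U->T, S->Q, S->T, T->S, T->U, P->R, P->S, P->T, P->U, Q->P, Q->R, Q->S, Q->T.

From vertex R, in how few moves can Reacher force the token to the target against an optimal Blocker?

1

A0 = {O}
A1: add {R} — R (Reacher) has R→O.
A2 = A1; e.g. P (Blocker) can still go to S. Fixed point.
R enters the attractor at level 1, so Reacher can force the target in 1 move from there.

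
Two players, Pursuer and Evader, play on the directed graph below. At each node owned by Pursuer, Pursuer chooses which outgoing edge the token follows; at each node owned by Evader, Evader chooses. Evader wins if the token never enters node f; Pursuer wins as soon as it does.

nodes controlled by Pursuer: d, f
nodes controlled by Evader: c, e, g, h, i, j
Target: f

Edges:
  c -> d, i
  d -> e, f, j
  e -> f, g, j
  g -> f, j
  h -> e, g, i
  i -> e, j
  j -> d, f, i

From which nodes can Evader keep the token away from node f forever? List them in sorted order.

A0 = {f}
A1: add {d} — d (Pursuer) has d→f.
A2 = A1; e.g. c (Evader) can still go to i. Fixed point.
Pursuer's attractor = {d, f}; Evader avoids the target exactly from the complement.

c, e, g, h, i, j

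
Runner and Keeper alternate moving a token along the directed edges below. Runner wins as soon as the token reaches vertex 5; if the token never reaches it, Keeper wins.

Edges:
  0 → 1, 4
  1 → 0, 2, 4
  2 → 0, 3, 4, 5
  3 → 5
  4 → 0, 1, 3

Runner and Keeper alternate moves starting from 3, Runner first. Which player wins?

Track states (vertex, player-to-move).
A0 = {(5,Runner), (5,Keeper)}
A1: add {(2,Runner), (3,Runner), (3,Keeper)}.
(3,Runner) ∈ A1 ⇒ Runner forces the target.

Runner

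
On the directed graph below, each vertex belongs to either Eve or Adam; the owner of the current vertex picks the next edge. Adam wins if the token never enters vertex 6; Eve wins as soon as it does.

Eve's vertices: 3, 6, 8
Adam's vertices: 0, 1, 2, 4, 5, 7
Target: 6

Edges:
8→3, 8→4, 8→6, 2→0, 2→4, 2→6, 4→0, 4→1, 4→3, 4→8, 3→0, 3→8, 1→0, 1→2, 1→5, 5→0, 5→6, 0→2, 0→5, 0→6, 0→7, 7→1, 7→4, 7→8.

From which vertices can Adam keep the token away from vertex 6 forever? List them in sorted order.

A0 = {6}
A1: add {8} — 8 (Eve) has 8→6.
A2: add {3} — 3 (Eve) has 3→8.
A3 = A2; e.g. 0 (Adam) can still go to 2. Fixed point.
Eve's attractor = {3, 6, 8}; Adam avoids the target exactly from the complement.

0, 1, 2, 4, 5, 7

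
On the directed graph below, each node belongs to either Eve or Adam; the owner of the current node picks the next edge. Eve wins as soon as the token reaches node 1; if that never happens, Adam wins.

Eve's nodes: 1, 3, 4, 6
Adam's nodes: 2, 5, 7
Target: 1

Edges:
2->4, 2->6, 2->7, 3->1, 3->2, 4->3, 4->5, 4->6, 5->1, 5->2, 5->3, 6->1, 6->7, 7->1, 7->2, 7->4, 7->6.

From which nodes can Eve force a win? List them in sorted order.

1, 3, 4, 6

A0 = {1}
A1: add {3, 6} — 3 (Eve) has 3→1; 6 (Eve) has 6→1.
A2: add {4} — 4 (Eve) has 4→3.
A3 = A2; e.g. 2 (Adam) can still go to 7. Fixed point.
Eve's winning region = {1, 3, 4, 6}.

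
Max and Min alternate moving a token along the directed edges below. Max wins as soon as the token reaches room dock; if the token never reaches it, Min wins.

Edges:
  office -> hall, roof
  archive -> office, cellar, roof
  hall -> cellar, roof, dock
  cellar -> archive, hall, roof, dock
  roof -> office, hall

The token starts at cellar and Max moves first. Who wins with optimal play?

Track states (vertex, player-to-move).
A0 = {(dock,Max), (dock,Min)}
A1: add {(hall,Max), (cellar,Max)}.
(cellar,Max) ∈ A1 ⇒ Max forces the target.

Max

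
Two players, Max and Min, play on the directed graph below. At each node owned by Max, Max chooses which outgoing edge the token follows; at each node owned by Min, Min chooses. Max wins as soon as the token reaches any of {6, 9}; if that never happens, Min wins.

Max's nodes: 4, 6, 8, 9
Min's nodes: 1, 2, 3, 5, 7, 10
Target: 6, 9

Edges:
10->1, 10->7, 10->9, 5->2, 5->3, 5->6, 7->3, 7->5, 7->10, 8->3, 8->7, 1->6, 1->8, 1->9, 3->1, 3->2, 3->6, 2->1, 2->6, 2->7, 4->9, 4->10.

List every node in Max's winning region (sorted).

4, 6, 9

A0 = {6, 9}
A1: add {4} — 4 (Max) has 4→9.
A2 = A1; e.g. 1 (Min) can still go to 8. Fixed point.
Max's winning region = {4, 6, 9}.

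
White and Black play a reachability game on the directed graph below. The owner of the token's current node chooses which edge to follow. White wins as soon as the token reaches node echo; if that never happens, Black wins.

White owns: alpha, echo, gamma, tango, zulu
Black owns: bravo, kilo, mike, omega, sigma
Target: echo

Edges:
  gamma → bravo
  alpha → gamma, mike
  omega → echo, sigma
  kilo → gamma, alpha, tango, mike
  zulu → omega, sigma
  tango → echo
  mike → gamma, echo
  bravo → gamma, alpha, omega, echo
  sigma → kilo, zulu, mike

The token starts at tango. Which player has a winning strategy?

A0 = {echo}
A1: add {tango} — tango (White) has tango→echo.
A2 = A1; e.g. gamma (White) has no edge into A1. Fixed point.
tango ∈ A1, so White can force the target.

White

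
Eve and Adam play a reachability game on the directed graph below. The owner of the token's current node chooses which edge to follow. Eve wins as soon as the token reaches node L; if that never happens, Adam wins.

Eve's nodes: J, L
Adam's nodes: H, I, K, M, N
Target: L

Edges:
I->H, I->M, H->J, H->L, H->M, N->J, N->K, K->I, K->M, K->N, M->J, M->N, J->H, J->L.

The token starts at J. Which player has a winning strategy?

A0 = {L}
A1: add {J} — J (Eve) has J→L.
A2 = A1; e.g. H (Adam) can still go to M. Fixed point.
J ∈ A1, so Eve can force the target.

Eve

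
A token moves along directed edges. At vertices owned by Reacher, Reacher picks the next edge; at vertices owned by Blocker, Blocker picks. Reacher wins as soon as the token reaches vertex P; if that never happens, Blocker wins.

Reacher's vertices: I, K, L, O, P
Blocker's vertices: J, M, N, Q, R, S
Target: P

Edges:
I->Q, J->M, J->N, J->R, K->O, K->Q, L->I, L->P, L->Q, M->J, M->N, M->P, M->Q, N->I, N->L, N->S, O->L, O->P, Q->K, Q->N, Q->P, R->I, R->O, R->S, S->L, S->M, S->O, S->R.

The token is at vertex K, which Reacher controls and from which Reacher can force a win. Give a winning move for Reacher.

O

A0 = {P}
A1: add {L, O} — L (Reacher) has L→P; O (Reacher) has O→P.
A2: add {K} — K (Reacher) has K→O.
A3 = A2; e.g. I (Reacher) has no edge into A2. Fixed point.
From K, successor O is in the attractor (rank 1); the other successor Q is not.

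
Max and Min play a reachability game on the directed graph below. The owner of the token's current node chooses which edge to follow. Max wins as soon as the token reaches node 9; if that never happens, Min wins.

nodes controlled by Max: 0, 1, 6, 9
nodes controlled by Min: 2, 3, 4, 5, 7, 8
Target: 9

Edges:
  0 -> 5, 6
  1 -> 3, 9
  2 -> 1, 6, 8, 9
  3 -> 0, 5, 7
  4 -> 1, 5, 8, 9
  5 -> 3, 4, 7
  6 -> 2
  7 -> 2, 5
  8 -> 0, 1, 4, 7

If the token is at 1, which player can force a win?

Max

A0 = {9}
A1: add {1} — 1 (Max) has 1→9.
A2 = A1; e.g. 0 (Max) has no edge into A1. Fixed point.
1 ∈ A1, so Max can force the target.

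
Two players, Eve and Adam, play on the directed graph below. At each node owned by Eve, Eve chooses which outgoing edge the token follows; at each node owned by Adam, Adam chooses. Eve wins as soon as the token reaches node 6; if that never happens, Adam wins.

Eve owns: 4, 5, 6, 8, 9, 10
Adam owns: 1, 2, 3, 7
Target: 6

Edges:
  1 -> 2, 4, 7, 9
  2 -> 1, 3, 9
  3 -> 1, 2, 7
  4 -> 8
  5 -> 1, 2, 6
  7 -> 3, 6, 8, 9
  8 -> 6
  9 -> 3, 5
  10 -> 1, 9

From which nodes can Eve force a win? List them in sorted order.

A0 = {6}
A1: add {5, 8} — 5 (Eve) has 5→6; 8 (Eve) has 8→6.
A2: add {4, 9} — 4 (Eve) has 4→8; 9 (Eve) has 9→5.
A3: add {10} — 10 (Eve) has 10→9.
A4 = A3; e.g. 1 (Adam) can still go to 2. Fixed point.
Eve's winning region = {4, 5, 6, 8, 9, 10}.

4, 5, 6, 8, 9, 10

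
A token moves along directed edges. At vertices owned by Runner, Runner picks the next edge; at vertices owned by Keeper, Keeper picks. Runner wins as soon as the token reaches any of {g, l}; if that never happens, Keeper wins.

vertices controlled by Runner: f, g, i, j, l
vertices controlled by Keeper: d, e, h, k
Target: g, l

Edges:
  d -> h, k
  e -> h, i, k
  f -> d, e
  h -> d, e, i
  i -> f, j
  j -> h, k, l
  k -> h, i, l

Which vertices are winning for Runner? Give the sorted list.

A0 = {g, l}
A1: add {j} — j (Runner) has j→l.
A2: add {i} — i (Runner) has i→j.
A3 = A2; e.g. d (Keeper) can still go to h. Fixed point.
Runner's winning region = {g, i, j, l}.

g, i, j, l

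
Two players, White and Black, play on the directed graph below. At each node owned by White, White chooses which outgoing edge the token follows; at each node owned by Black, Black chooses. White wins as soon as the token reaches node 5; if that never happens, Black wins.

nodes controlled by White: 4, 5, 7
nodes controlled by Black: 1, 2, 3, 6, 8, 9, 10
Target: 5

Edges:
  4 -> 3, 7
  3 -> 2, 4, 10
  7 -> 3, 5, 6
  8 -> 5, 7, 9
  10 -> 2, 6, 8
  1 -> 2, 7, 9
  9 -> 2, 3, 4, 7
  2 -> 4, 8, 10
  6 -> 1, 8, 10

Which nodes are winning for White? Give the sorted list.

A0 = {5}
A1: add {7} — 7 (White) has 7→5.
A2: add {4} — 4 (White) has 4→7.
A3 = A2; e.g. 1 (Black) can still go to 2. Fixed point.
White's winning region = {4, 5, 7}.

4, 5, 7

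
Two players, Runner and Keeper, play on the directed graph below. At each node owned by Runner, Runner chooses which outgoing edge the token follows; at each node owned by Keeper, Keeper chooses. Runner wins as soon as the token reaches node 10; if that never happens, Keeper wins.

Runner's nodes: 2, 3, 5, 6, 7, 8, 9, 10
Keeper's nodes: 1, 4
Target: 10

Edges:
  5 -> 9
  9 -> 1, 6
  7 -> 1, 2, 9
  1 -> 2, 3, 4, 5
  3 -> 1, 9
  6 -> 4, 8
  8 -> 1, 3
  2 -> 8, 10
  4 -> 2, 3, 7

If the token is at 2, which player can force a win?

Runner

A0 = {10}
A1: add {2} — 2 (Runner) has 2→10.
2 ∈ A1, so Runner can force the target.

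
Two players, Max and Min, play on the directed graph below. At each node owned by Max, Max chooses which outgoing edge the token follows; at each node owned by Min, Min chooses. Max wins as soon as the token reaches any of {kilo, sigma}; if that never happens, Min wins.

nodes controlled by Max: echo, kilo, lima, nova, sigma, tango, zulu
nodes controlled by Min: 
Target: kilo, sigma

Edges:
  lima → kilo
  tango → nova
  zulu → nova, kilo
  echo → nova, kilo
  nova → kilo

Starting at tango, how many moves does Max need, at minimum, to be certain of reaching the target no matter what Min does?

2

A0 = {kilo, sigma}
A1: add {echo, lima, nova, zulu} — lima (Max) has lima→kilo; zulu (Max) has zulu→kilo; echo (Max) has echo→kilo; nova (Max) has nova→kilo.
A2: add {tango} — tango (Max) has tango→nova.
A2 = all vertices. Fixed point.
tango enters the attractor at level 2, so Max can force the target in 2 moves from there.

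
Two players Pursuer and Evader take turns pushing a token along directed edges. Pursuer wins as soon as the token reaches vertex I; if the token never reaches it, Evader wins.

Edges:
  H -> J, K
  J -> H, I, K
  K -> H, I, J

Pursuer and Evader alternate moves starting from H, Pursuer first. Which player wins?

Evader

Track states (vertex, player-to-move).
A0 = {(I,Pursuer), (I,Evader)}
A1: add {(J,Pursuer), (K,Pursuer)}.
A2: add {(H,Evader)}.
A3 = A2; e.g. (H,Pursuer) stays out. (H,Pursuer) never enters ⇒ Evader avoids the target.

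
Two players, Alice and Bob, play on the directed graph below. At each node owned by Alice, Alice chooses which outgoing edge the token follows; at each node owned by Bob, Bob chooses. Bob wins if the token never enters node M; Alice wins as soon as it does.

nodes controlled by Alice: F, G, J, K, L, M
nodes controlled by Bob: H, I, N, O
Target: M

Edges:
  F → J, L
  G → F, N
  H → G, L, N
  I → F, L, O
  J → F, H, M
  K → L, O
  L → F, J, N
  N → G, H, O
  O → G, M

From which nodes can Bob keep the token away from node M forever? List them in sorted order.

A0 = {M}
A1: add {J} — J (Alice) has J→M.
A2: add {F, L} — F (Alice) has F→J; L (Alice) has L→J.
A3: add {G, K} — G (Alice) has G→F; K (Alice) has K→L.
A4: add {O} — O (Bob): all of {G, M} already in.
A5: add {I} — I (Bob): all of {F, L, O} already in.
A6 = A5; e.g. H (Bob) can still go to N. Fixed point.
Alice's attractor = {F, G, I, J, K, L, M, O}; Bob avoids the target exactly from the complement.

H, N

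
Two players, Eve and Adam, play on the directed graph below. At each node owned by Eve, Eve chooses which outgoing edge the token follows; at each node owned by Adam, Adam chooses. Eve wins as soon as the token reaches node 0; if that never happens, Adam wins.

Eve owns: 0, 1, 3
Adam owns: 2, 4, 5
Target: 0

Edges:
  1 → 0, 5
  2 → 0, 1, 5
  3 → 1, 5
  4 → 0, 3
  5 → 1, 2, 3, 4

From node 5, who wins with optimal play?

A0 = {0}
A1: add {1} — 1 (Eve) has 1→0.
A2: add {3} — 3 (Eve) has 3→1.
A3: add {4} — 4 (Adam): all of {0, 3} already in.
A4 = A3; e.g. 2 (Adam) can still go to 5. Fixed point.
5 never enters the attractor, so Adam can avoid the target forever.

Adam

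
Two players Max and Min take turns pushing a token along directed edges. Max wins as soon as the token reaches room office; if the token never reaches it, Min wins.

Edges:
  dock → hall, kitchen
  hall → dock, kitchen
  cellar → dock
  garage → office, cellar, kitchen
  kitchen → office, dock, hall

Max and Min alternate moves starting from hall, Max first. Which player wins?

Track states (vertex, player-to-move).
A0 = {(office,Max), (office,Min)}
A1: add {(garage,Max), (kitchen,Max)}.
A2 = A1; e.g. (dock,Max) stays out. (hall,Max) never enters ⇒ Min avoids the target.

Min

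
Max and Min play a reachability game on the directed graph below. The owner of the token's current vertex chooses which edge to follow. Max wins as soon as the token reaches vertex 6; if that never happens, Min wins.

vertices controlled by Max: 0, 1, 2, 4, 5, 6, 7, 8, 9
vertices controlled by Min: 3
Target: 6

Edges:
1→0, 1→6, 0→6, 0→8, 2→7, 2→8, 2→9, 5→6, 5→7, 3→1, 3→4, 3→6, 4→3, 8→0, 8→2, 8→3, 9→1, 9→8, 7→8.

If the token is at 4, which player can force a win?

Min

A0 = {6}
A1: add {0, 1, 5} — 0 (Max) has 0→6; 1 (Max) has 1→6; 5 (Max) has 5→6.
A2: add {8, 9} — 8 (Max) has 8→0; 9 (Max) has 9→1.
A3: add {2, 7} — 2 (Max) has 2→8; 7 (Max) has 7→8.
A4 = A3; e.g. 3 (Min) can still go to 4. Fixed point.
4 never enters the attractor, so Min can avoid the target forever.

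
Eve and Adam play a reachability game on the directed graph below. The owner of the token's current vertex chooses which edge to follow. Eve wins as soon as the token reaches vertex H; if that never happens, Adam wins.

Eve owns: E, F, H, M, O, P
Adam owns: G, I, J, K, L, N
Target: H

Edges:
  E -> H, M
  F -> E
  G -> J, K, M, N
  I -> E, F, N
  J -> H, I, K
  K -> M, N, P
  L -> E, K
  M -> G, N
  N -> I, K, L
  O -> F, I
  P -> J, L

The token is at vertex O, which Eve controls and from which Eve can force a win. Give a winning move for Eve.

A0 = {H}
A1: add {E} — E (Eve) has E→H.
A2: add {F} — F (Eve) has F→E.
A3: add {O} — O (Eve) has O→F.
A4 = A3; e.g. G (Adam) can still go to J. Fixed point.
From O, successor F is in the attractor (rank 2); the other successor I is not.

F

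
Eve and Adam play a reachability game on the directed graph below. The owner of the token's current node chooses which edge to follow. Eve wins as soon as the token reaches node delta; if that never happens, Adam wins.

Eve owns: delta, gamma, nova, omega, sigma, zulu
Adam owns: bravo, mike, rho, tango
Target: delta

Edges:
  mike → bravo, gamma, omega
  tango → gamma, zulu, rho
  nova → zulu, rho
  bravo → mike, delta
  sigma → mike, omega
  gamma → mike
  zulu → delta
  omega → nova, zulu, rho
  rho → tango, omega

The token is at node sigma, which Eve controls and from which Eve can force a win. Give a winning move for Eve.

A0 = {delta}
A1: add {zulu} — zulu (Eve) has zulu→delta.
A2: add {nova, omega} — nova (Eve) has nova→zulu; omega (Eve) has omega→zulu.
A3: add {sigma} — sigma (Eve) has sigma→omega.
A4 = A3; e.g. mike (Adam) can still go to bravo. Fixed point.
From sigma, successor omega is in the attractor (rank 2); the other successor mike is not.

omega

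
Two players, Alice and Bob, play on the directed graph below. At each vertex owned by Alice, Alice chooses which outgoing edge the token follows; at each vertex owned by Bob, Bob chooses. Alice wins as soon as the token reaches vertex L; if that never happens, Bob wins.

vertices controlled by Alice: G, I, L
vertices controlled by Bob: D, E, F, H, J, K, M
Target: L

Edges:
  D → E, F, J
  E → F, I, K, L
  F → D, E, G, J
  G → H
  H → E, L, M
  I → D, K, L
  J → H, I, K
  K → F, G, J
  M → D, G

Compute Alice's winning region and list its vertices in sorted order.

I, L

A0 = {L}
A1: add {I} — I (Alice) has I→L.
A2 = A1; e.g. D (Bob) can still go to E. Fixed point.
Alice's winning region = {I, L}.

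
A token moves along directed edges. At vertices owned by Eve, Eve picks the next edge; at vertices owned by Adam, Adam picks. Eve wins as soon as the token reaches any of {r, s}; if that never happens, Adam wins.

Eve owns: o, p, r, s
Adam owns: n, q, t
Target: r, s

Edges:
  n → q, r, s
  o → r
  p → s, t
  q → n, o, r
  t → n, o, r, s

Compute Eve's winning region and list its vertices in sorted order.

o, p, r, s

A0 = {r, s}
A1: add {o, p} — o (Eve) has o→r; p (Eve) has p→s.
A2 = A1; e.g. n (Adam) can still go to q. Fixed point.
Eve's winning region = {o, p, r, s}.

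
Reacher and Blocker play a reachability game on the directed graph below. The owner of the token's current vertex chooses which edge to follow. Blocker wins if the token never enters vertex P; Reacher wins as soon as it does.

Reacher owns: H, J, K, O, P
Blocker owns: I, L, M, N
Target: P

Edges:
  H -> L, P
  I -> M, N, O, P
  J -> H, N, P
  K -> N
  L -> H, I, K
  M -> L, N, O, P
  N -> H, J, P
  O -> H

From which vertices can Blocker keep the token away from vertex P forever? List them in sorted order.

I, L, M

A0 = {P}
A1: add {H, J} — H (Reacher) has H→P; J (Reacher) has J→P.
A2: add {N, O} — N (Blocker): all of {H, J, P} already in; O (Reacher) has O→H.
A3: add {K} — K (Reacher) has K→N.
A4 = A3; e.g. I (Blocker) can still go to M. Fixed point.
Reacher's attractor = {H, J, K, N, O, P}; Blocker avoids the target exactly from the complement.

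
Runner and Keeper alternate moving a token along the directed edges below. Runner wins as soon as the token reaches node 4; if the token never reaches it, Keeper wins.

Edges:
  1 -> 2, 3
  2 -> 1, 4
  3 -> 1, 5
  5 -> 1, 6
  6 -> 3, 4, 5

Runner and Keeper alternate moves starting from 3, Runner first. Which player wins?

Keeper

Track states (vertex, player-to-move).
A0 = {(4,Runner), (4,Keeper)}
A1: add {(2,Runner), (6,Runner)}.
A2 = A1; e.g. (1,Runner) stays out. (3,Runner) never enters ⇒ Keeper avoids the target.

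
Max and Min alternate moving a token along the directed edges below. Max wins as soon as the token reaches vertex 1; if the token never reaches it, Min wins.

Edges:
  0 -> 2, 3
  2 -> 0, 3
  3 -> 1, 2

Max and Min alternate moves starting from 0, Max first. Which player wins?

Track states (vertex, player-to-move).
A0 = {(1,Max), (1,Min)}
A1: add {(3,Max)}.
A2 = A1; e.g. (0,Max) stays out. (0,Max) never enters ⇒ Min avoids the target.

Min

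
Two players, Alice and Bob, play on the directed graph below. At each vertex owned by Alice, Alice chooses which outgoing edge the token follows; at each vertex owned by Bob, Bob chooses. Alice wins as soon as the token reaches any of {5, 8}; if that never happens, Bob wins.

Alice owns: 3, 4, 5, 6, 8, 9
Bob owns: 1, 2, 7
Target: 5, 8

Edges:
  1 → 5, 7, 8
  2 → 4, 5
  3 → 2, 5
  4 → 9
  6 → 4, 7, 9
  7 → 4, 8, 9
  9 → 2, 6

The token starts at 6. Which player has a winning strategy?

A0 = {5, 8}
A1: add {3} — 3 (Alice) has 3→5.
A2 = A1; e.g. 1 (Bob) can still go to 7. Fixed point.
6 never enters the attractor, so Bob can avoid the target forever.

Bob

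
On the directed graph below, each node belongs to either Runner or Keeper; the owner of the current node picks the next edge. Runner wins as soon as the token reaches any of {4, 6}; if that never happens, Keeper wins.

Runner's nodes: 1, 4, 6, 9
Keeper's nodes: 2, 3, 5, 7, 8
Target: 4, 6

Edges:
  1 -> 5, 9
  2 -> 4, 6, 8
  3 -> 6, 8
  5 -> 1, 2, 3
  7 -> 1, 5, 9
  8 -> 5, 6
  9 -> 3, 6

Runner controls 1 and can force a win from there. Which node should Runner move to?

9

A0 = {4, 6}
A1: add {9} — 9 (Runner) has 9→6.
A2: add {1} — 1 (Runner) has 1→9.
A3 = A2; e.g. 2 (Keeper) can still go to 8. Fixed point.
From 1, successor 9 is in the attractor (rank 1); the other successor 5 is not.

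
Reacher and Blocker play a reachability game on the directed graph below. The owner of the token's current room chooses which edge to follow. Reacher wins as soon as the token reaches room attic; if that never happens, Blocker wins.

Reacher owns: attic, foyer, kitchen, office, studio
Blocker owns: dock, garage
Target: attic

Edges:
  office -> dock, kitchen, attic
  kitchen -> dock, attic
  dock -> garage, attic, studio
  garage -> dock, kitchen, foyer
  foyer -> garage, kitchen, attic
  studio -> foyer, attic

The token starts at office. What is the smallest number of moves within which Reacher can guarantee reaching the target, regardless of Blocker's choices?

1

A0 = {attic}
A1: add {foyer, kitchen, office, studio} — kitchen (Reacher) has kitchen→attic; office (Reacher) has office→attic; foyer (Reacher) has foyer→attic; studio (Reacher) has studio→attic.
A2 = A1; e.g. dock (Blocker) can still go to garage. Fixed point.
office enters the attractor at level 1, so Reacher can force the target in 1 move from there.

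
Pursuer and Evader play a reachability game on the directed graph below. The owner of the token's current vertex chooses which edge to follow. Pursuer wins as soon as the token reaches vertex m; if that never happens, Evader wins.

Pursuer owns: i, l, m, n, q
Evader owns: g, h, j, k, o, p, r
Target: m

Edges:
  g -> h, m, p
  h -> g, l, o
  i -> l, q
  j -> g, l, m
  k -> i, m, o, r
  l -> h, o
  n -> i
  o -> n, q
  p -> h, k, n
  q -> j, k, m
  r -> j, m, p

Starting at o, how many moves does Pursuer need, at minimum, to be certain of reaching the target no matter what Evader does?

A0 = {m}
A1: add {q} — q (Pursuer) has q→m.
A2: add {i} — i (Pursuer) has i→q.
A3: add {n} — n (Pursuer) has n→i.
A4: add {o} — o (Evader): all of {n, q} already in.
o enters the attractor at level 4, so Pursuer can force the target in 4 moves from there.

4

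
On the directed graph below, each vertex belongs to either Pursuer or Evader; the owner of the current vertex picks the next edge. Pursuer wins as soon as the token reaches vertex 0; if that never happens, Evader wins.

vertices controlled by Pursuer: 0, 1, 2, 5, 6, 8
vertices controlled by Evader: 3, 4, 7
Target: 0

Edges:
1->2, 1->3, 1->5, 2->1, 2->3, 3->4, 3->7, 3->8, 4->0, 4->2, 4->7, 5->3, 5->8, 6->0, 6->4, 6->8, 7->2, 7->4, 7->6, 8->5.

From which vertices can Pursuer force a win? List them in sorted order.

A0 = {0}
A1: add {6} — 6 (Pursuer) has 6→0.
A2 = A1; e.g. 1 (Pursuer) has no edge into A1. Fixed point.
Pursuer's winning region = {0, 6}.

0, 6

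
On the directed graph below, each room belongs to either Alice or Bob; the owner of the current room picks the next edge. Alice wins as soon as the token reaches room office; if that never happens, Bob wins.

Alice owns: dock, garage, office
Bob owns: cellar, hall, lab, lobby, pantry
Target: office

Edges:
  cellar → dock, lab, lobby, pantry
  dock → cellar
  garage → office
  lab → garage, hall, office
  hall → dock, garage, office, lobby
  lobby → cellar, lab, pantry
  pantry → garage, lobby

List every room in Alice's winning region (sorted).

A0 = {office}
A1: add {garage} — garage (Alice) has garage→office.
A2 = A1; e.g. cellar (Bob) can still go to dock. Fixed point.
Alice's winning region = {garage, office}.

garage, office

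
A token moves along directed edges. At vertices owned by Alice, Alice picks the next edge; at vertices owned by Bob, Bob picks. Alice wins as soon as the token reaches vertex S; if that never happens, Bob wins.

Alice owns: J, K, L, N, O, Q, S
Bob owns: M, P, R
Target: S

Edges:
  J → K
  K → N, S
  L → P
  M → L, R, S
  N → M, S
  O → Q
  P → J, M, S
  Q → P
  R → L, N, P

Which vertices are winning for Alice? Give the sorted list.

A0 = {S}
A1: add {K, N} — K (Alice) has K→S; N (Alice) has N→S.
A2: add {J} — J (Alice) has J→K.
A3 = A2; e.g. L (Alice) has no edge into A2. Fixed point.
Alice's winning region = {J, K, N, S}.

J, K, N, S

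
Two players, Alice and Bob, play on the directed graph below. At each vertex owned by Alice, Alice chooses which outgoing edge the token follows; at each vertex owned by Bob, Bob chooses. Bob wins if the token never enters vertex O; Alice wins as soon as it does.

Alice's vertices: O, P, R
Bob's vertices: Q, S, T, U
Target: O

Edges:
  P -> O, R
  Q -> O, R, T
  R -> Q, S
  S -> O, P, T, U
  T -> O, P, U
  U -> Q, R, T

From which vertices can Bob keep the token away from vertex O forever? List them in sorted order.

A0 = {O}
A1: add {P} — P (Alice) has P→O.
A2 = A1; e.g. Q (Bob) can still go to R. Fixed point.
Alice's attractor = {O, P}; Bob avoids the target exactly from the complement.

Q, R, S, T, U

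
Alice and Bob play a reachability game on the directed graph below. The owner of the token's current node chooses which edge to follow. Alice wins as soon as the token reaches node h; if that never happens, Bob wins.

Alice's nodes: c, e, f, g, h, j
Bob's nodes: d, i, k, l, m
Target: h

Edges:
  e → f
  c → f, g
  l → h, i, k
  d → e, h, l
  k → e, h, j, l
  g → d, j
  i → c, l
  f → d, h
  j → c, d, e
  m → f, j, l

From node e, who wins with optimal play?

Alice

A0 = {h}
A1: add {f} — f (Alice) has f→h.
A2: add {c, e} — c (Alice) has c→f; e (Alice) has e→f.
e ∈ A2, so Alice can force the target.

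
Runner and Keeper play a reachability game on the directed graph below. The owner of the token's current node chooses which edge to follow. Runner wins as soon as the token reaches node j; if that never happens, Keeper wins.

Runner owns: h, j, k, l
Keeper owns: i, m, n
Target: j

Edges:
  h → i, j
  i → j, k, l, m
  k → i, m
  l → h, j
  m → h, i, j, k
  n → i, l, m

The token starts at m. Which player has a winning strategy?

Keeper

A0 = {j}
A1: add {h, l} — h (Runner) has h→j; l (Runner) has l→j.
A2 = A1; e.g. i (Keeper) can still go to k. Fixed point.
m never enters the attractor, so Keeper can avoid the target forever.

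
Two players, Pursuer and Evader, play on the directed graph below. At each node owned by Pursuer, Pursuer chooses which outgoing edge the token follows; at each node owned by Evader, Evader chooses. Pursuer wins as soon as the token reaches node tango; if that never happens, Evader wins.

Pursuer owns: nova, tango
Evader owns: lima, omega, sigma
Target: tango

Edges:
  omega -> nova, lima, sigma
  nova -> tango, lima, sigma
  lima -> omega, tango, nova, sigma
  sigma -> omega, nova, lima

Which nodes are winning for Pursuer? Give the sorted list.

nova, tango

A0 = {tango}
A1: add {nova} — nova (Pursuer) has nova→tango.
A2 = A1; e.g. omega (Evader) can still go to lima. Fixed point.
Pursuer's winning region = {nova, tango}.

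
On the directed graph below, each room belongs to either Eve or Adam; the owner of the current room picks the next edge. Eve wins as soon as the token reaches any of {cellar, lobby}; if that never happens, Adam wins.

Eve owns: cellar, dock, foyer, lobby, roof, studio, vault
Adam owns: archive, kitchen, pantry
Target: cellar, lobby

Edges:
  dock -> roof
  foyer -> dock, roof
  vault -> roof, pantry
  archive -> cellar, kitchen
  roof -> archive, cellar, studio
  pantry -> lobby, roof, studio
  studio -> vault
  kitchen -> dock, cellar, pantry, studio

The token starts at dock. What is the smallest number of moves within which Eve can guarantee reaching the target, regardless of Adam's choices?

A0 = {cellar, lobby}
A1: add {roof} — roof (Eve) has roof→cellar.
A2: add {dock, foyer, vault} — dock (Eve) has dock→roof; foyer (Eve) has foyer→roof; vault (Eve) has vault→roof.
dock enters the attractor at level 2, so Eve can force the target in 2 moves from there.

2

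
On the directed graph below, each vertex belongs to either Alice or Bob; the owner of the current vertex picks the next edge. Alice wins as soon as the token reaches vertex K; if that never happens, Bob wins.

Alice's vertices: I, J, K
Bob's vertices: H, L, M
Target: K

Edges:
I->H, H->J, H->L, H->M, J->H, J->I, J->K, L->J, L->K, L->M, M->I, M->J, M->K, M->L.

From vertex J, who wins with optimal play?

Alice

A0 = {K}
A1: add {J} — J (Alice) has J→K.
A2 = A1; e.g. H (Bob) can still go to L. Fixed point.
J ∈ A1, so Alice can force the target.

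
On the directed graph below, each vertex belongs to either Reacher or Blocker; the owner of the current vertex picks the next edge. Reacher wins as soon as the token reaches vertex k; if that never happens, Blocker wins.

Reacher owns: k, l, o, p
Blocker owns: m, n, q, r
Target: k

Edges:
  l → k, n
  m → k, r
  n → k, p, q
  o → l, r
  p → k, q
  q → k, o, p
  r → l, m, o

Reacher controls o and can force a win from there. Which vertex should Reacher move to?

l

A0 = {k}
A1: add {l, p} — l (Reacher) has l→k; p (Reacher) has p→k.
A2: add {o} — o (Reacher) has o→l.
A3: add {q} — q (Blocker): all of {k, o, p} already in.
A4: add {n} — n (Blocker): all of {k, p, q} already in.
A5 = A4; e.g. m (Blocker) can still go to r. Fixed point.
From o, successor l is in the attractor (rank 1); the other successor r is not.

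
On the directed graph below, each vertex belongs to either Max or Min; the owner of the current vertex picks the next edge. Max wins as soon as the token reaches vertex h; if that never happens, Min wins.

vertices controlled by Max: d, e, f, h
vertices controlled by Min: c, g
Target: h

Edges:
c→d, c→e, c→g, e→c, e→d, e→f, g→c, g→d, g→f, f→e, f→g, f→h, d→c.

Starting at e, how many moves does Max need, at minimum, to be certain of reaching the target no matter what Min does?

A0 = {h}
A1: add {f} — f (Max) has f→h.
A2: add {e} — e (Max) has e→f.
A3 = A2; e.g. c (Min) can still go to d. Fixed point.
e enters the attractor at level 2, so Max can force the target in 2 moves from there.

2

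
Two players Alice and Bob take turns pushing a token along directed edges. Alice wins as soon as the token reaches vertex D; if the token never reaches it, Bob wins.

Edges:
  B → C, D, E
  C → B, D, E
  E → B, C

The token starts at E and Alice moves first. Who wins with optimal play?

Bob

Track states (vertex, player-to-move).
A0 = {(D,Alice), (D,Bob)}
A1: add {(B,Alice), (C,Alice)}.
A2: add {(E,Bob)}.
A3 = A2; e.g. (B,Bob) stays out. (E,Alice) never enters ⇒ Bob avoids the target.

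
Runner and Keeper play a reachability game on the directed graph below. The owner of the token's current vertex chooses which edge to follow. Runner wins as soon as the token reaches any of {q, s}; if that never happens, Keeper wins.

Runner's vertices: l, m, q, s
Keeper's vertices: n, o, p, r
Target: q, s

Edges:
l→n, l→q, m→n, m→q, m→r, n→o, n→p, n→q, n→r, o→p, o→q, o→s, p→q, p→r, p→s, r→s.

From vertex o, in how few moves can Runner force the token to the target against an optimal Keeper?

3

A0 = {q, s}
A1: add {l, m, r} — l (Runner) has l→q; m (Runner) has m→q; r (Keeper): all of {s} already in.
A2: add {p} — p (Keeper): all of {q, r, s} already in.
A3: add {o} — o (Keeper): all of {p, q, s} already in.
o enters the attractor at level 3, so Runner can force the target in 3 moves from there.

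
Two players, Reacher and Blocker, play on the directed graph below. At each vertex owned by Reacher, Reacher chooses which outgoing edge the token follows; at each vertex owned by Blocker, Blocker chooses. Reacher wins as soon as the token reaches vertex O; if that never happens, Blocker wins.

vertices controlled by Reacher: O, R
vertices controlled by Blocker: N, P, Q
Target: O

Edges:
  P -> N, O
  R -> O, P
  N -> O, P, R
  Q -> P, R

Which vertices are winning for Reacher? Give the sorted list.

A0 = {O}
A1: add {R} — R (Reacher) has R→O.
A2 = A1; e.g. N (Blocker) can still go to P. Fixed point.
Reacher's winning region = {O, R}.

O, R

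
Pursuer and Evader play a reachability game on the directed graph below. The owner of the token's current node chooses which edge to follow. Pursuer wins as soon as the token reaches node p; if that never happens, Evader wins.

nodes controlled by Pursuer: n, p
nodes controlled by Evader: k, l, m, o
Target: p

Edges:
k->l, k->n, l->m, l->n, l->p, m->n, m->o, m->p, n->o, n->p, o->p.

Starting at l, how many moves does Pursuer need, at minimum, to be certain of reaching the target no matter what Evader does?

3

A0 = {p}
A1: add {n, o} — n (Pursuer) has n→p; o (Evader): all of {p} already in.
A2: add {m} — m (Evader): all of {n, o, p} already in.
A3: add {l} — l (Evader): all of {m, n, p} already in.
l enters the attractor at level 3, so Pursuer can force the target in 3 moves from there.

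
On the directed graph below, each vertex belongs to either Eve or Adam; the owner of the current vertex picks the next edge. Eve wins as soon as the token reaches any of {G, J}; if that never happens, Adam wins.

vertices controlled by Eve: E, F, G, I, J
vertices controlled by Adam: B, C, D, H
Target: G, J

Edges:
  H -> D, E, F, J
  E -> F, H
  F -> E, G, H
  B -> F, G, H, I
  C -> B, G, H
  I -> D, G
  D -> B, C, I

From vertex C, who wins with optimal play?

A0 = {G, J}
A1: add {F, I} — F (Eve) has F→G; I (Eve) has I→G.
A2: add {E} — E (Eve) has E→F.
A3 = A2; e.g. B (Adam) can still go to H. Fixed point.
C never enters the attractor, so Adam can avoid the target forever.

Adam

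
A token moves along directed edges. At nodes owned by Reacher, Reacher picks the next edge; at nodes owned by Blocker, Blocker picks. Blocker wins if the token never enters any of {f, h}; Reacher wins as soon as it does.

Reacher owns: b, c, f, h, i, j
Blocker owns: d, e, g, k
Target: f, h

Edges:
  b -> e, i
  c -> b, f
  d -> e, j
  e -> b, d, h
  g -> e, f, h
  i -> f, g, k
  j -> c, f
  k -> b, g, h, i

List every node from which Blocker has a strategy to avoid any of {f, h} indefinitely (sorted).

A0 = {f, h}
A1: add {c, i, j} — c (Reacher) has c→f; i (Reacher) has i→f; j (Reacher) has j→f.
A2: add {b} — b (Reacher) has b→i.
A3 = A2; e.g. d (Blocker) can still go to e. Fixed point.
Reacher's attractor = {b, c, f, h, i, j}; Blocker avoids the target exactly from the complement.

d, e, g, k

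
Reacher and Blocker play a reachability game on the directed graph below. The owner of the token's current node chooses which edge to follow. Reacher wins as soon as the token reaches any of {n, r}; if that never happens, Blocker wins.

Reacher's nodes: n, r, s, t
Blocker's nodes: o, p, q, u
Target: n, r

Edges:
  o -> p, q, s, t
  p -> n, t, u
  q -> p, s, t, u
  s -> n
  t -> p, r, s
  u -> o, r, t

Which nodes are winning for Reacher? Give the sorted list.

A0 = {n, r}
A1: add {s, t} — s (Reacher) has s→n; t (Reacher) has t→r.
A2 = A1; e.g. o (Blocker) can still go to p. Fixed point.
Reacher's winning region = {n, r, s, t}.

n, r, s, t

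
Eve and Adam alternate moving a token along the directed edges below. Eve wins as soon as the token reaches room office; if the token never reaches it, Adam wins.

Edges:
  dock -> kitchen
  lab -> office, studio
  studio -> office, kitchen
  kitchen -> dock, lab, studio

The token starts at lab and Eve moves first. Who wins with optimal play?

Eve

Track states (vertex, player-to-move).
A0 = {(office,Eve), (office,Adam)}
A1: add {(lab,Eve), (studio,Eve)}.
(lab,Eve) ∈ A1 ⇒ Eve forces the target.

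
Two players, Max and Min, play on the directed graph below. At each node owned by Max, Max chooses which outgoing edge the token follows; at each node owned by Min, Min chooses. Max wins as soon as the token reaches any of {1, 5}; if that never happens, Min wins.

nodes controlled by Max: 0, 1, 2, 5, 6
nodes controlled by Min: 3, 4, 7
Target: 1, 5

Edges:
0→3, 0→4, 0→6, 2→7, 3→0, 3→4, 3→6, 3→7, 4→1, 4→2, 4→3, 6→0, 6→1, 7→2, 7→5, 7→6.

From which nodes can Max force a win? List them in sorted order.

A0 = {1, 5}
A1: add {6} — 6 (Max) has 6→1.
A2: add {0} — 0 (Max) has 0→6.
A3 = A2; e.g. 2 (Max) has no edge into A2. Fixed point.
Max's winning region = {0, 1, 5, 6}.

0, 1, 5, 6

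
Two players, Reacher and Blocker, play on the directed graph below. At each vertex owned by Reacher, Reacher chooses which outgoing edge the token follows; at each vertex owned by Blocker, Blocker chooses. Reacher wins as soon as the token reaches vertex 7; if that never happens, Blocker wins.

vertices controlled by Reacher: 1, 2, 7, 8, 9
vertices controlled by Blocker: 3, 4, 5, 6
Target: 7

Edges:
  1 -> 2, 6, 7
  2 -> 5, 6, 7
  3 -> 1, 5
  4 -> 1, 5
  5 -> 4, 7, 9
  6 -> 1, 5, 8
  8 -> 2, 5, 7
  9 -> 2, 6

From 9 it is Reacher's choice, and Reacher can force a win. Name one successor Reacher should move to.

A0 = {7}
A1: add {1, 2, 8} — 1 (Reacher) has 1→7; 2 (Reacher) has 2→7; 8 (Reacher) has 8→7.
A2: add {9} — 9 (Reacher) has 9→2.
A3 = A2; e.g. 3 (Blocker) can still go to 5. Fixed point.
From 9, successor 2 is in the attractor (rank 1); the other successor 6 is not.

2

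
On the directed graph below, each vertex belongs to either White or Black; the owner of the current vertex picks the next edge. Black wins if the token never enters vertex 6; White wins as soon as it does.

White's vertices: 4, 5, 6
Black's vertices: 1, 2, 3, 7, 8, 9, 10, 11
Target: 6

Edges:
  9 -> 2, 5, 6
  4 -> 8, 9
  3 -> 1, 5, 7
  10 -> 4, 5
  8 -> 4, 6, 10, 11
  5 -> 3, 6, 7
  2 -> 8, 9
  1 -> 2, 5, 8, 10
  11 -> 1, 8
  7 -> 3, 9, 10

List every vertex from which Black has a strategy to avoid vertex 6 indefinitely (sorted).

A0 = {6}
A1: add {5} — 5 (White) has 5→6.
A2 = A1; e.g. 1 (Black) can still go to 2. Fixed point.
White's attractor = {5, 6}; Black avoids the target exactly from the complement.

1, 2, 3, 4, 7, 8, 9, 10, 11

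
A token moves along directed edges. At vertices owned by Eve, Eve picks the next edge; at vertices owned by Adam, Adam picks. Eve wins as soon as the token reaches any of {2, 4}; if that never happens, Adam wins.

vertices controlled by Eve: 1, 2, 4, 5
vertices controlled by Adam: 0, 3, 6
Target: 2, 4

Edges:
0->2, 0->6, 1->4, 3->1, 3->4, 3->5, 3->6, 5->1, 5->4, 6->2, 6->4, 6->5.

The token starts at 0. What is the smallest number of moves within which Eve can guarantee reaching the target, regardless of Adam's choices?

3

A0 = {2, 4}
A1: add {1, 5} — 1 (Eve) has 1→4; 5 (Eve) has 5→4.
A2: add {6} — 6 (Adam): all of {2, 4, 5} already in.
A3: add {0, 3} — 0 (Adam): all of {2, 6} already in; 3 (Adam): all of {1, 4, 5, 6} already in.
A3 = all vertices. Fixed point.
0 enters the attractor at level 3, so Eve can force the target in 3 moves from there.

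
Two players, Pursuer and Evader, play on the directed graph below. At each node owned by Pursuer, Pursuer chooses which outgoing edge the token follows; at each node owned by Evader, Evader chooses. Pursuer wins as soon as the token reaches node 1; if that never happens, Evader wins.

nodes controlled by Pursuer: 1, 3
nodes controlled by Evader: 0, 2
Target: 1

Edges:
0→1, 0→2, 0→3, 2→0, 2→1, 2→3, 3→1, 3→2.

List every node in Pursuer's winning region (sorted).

A0 = {1}
A1: add {3} — 3 (Pursuer) has 3→1.
A2 = A1; e.g. 0 (Evader) can still go to 2. Fixed point.
Pursuer's winning region = {1, 3}.

1, 3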